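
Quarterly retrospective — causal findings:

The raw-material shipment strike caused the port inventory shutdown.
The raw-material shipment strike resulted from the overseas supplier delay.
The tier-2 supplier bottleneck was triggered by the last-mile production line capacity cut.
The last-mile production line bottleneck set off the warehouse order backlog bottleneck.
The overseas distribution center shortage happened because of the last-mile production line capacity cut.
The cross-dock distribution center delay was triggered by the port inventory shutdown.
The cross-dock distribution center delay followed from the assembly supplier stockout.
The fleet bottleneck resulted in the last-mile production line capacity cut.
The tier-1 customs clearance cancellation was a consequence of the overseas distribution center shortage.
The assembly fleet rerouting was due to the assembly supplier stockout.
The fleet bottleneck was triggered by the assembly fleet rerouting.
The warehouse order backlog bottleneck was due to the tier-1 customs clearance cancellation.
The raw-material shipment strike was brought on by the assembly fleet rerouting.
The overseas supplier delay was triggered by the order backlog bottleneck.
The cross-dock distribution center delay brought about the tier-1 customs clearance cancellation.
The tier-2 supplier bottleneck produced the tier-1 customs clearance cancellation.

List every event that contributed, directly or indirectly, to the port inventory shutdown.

Immediate cause of the port inventory shutdown: the raw-material shipment strike.
Further upstream: the assembly supplier stockout, the assembly fleet rerouting, the order backlog bottleneck, the overseas supplier delay.

the assembly fleet rerouting, the assembly supplier stockout, the order backlog bottleneck, the overseas supplier delay, the raw-material shipment strike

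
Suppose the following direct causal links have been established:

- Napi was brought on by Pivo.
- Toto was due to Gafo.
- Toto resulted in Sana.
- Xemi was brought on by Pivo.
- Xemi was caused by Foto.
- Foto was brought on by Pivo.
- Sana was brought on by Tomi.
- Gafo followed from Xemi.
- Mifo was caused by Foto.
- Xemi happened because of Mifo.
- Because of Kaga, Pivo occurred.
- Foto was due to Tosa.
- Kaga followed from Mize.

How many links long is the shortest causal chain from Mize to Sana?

6

Shortest chain: Mize → Kaga → Pivo → Xemi → Gafo → Toto → Sana.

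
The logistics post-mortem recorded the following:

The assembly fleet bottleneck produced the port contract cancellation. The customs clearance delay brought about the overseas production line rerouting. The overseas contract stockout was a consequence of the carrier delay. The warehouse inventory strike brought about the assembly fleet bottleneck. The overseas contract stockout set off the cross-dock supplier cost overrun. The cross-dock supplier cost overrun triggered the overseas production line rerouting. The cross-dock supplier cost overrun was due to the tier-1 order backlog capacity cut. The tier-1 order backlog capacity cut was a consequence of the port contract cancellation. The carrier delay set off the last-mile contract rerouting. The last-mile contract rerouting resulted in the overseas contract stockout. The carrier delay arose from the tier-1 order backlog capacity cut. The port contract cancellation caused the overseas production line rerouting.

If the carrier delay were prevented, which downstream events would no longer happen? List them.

Downstream of the carrier delay: the last-mile contract rerouting, the overseas contract stockout, the cross-dock supplier cost overrun, the overseas production line rerouting.
Of those, still caused via another path: the cross-dock supplier cost overrun, the overseas production line rerouting.
The remainder have no surviving cause.

the last-mile contract rerouting, the overseas contract stockout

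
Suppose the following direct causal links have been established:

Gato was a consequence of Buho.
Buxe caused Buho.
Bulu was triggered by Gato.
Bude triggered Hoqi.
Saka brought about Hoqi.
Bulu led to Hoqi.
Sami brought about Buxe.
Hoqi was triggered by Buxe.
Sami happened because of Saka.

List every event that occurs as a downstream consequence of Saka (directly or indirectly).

Buho, Bulu, Buxe, Gato, Hoqi, Sami

Direct effects: Sami, Hoqi.
2 steps out: Buxe.
3 steps out: Buho.
4 steps out: Gato.
5 steps out: Bulu.
Not reachable from it: Bude.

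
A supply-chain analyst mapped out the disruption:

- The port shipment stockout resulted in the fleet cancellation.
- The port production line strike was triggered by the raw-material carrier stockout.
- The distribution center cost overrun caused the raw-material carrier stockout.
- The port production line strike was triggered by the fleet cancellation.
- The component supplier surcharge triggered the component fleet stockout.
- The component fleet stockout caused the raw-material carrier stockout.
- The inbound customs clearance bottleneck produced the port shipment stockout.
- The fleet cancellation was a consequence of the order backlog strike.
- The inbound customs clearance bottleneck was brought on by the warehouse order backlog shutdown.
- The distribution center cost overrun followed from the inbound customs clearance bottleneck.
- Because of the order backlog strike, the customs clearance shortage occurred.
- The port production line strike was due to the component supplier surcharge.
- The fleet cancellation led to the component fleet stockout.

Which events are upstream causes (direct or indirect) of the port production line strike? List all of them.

Immediate causes of the port production line strike: the fleet cancellation, the component supplier surcharge, the raw-material carrier stockout.
Further upstream: the warehouse order backlog shutdown, the inbound customs clearance bottleneck, the port shipment stockout, the order backlog strike, the distribution center cost overrun, the component fleet stockout.

the component fleet stockout, the component supplier surcharge, the distribution center cost overrun, the fleet cancellation, the inbound customs clearance bottleneck, the order backlog strike, the port shipment stockout, the raw-material carrier stockout, the warehouse order backlog shutdown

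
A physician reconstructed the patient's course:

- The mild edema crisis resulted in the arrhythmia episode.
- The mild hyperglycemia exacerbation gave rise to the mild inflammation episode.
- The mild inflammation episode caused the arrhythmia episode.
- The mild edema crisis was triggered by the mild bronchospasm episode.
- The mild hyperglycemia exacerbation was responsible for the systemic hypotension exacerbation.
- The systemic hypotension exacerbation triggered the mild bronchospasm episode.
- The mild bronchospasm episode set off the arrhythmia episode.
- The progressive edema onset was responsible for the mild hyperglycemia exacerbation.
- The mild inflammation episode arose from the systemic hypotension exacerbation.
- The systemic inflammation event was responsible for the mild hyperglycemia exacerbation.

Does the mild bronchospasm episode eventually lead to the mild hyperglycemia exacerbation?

The mild bronchospasm episode leads to the mild edema crisis, the arrhythmia episode; the mild hyperglycemia exacerbation is not among them.

No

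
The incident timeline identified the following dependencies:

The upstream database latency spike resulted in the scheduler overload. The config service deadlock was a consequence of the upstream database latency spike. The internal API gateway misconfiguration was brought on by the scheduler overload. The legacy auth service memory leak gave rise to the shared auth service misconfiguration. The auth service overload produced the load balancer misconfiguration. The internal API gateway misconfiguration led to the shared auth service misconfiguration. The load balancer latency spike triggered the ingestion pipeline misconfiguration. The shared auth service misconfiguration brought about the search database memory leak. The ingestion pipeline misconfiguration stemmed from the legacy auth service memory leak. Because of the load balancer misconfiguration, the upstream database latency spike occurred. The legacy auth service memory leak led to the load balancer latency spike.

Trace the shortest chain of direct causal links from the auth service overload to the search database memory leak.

the auth service overload → the load balancer misconfiguration
the load balancer misconfiguration → the upstream database latency spike
the upstream database latency spike → the scheduler overload
the scheduler overload → the internal API gateway misconfiguration
the internal API gateway misconfiguration → the shared auth service misconfiguration
the shared auth service misconfiguration → the search database memory leak
Length: 6 steps.

the auth service overload → the load balancer misconfiguration → the upstream database latency spike → the scheduler overload → the internal API gateway misconfiguration → the shared auth service misconfiguration → the search database memory leak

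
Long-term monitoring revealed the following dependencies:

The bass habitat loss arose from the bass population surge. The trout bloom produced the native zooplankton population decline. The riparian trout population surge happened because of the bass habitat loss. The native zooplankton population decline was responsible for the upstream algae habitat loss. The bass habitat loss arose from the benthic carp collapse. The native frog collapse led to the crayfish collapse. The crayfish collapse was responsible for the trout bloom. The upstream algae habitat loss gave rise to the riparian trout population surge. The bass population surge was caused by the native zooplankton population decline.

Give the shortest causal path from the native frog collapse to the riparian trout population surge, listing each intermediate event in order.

the native frog collapse → the crayfish collapse
the crayfish collapse → the trout bloom
the trout bloom → the native zooplankton population decline
the native zooplankton population decline → the upstream algae habitat loss
the upstream algae habitat loss → the riparian trout population surge
Length: 5 steps.

the native frog collapse → the crayfish collapse → the trout bloom → the native zooplankton population decline → the upstream algae habitat loss → the riparian trout population surge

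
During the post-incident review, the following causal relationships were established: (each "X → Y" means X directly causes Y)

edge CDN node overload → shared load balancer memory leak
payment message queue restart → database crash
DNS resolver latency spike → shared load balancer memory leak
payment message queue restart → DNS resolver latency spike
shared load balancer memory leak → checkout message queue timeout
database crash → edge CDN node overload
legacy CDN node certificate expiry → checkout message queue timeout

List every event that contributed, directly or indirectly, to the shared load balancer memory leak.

the DNS resolver latency spike, the database crash, the edge CDN node overload, the payment message queue restart

Immediate causes of the shared load balancer memory leak: the DNS resolver latency spike, the edge CDN node overload.
Further upstream: the payment message queue restart, the database crash.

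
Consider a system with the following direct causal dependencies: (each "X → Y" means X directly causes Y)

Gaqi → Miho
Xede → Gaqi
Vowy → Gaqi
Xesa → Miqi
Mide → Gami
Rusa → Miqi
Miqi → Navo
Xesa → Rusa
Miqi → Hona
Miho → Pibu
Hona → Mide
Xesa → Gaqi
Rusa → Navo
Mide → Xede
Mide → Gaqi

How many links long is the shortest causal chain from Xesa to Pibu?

3

Shortest chain: Xesa → Gaqi → Miho → Pibu.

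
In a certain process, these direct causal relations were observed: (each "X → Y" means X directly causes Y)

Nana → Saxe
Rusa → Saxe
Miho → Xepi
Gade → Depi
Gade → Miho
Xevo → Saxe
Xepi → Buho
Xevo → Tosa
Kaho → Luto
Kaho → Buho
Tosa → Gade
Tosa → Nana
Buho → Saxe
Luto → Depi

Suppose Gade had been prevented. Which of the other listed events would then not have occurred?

Downstream of Gade: Miho, Xepi, Depi, Buho, Saxe.
Of those, still caused via another path: Depi, Buho, Saxe.
The remainder have no surviving cause.

Miho, Xepi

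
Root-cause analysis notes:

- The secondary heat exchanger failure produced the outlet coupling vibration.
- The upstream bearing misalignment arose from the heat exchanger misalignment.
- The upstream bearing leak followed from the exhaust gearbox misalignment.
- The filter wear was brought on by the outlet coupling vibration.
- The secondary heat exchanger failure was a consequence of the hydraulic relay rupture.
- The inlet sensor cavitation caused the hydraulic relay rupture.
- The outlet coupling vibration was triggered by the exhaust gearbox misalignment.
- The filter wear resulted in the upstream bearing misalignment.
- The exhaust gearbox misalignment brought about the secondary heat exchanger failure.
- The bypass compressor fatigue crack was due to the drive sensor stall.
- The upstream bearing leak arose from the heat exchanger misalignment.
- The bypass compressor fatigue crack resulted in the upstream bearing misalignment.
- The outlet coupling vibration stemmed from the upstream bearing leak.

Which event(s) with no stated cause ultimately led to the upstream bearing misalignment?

the drive sensor stall, the exhaust gearbox misalignment, the heat exchanger misalignment, the inlet sensor cavitation

Tracing upstream from the upstream bearing misalignment: the upstream bearing misalignment ← the filter wear ← the outlet coupling vibration ← the exhaust gearbox misalignment.
A separate upstream branch: the upstream bearing misalignment ← the filter wear ← the outlet coupling vibration ← the secondary heat exchanger failure ← the hydraulic relay rupture ← the inlet sensor cavitation.
A separate upstream branch: the upstream bearing misalignment ← the bypass compressor fatigue crack ← the drive sensor stall.
A separate upstream branch: the upstream bearing misalignment ← the heat exchanger misalignment.
Each of those chain origins has no stated cause.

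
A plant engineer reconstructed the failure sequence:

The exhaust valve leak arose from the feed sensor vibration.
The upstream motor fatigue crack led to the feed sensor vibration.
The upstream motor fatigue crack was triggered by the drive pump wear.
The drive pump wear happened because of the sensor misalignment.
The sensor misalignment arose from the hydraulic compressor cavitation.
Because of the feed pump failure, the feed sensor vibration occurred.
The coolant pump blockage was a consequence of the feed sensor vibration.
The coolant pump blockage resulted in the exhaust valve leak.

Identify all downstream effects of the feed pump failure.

the coolant pump blockage, the exhaust valve leak, the feed sensor vibration

Direct effects: the feed sensor vibration.
2 steps out: the coolant pump blockage, the exhaust valve leak.
Not reachable from it: the hydraulic compressor cavitation, the sensor misalignment, the drive pump wear, the upstream motor fatigue crack.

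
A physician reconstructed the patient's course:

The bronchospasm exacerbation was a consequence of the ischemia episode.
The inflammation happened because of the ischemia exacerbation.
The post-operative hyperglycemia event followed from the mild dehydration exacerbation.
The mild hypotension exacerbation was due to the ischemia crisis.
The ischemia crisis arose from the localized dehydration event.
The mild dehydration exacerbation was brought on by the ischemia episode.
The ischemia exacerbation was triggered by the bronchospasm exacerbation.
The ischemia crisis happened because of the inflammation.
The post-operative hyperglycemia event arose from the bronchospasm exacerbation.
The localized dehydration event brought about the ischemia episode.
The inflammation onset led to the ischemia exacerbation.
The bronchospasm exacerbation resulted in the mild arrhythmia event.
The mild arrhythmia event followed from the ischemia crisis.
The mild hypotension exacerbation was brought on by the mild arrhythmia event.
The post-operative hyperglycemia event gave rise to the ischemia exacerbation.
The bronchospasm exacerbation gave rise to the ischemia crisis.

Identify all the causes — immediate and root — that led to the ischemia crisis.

the bronchospasm exacerbation, the inflammation, the inflammation onset, the ischemia episode, the ischemia exacerbation, the localized dehydration event, the mild dehydration exacerbation, the post-operative hyperglycemia event

Immediate causes of the ischemia crisis: the localized dehydration event, the bronchospasm exacerbation, the inflammation.
Further upstream: the ischemia episode, the mild dehydration exacerbation, the post-operative hyperglycemia event, the ischemia exacerbation, the inflammation onset.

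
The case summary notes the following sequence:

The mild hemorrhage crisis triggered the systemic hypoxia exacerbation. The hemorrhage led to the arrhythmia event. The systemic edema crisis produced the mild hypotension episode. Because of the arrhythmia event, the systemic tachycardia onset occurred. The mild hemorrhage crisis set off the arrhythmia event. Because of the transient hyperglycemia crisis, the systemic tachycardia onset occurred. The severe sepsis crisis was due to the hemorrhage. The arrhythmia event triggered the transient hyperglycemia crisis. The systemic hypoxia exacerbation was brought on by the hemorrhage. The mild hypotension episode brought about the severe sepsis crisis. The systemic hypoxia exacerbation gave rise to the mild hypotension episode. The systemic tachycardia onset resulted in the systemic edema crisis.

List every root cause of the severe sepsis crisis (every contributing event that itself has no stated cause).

Tracing upstream from the severe sepsis crisis: the severe sepsis crisis ← the hemorrhage.
A separate upstream branch: the severe sepsis crisis ← the mild hypotension episode ← the systemic hypoxia exacerbation ← the mild hemorrhage crisis.
Each of those chain origins has no stated cause.

the hemorrhage, the mild hemorrhage crisis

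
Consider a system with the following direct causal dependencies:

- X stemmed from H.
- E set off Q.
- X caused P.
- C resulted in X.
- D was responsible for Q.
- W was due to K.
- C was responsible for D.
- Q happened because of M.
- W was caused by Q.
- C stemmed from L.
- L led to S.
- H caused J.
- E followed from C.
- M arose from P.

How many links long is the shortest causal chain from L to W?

4

Shortest chain: L → C → E → Q → W.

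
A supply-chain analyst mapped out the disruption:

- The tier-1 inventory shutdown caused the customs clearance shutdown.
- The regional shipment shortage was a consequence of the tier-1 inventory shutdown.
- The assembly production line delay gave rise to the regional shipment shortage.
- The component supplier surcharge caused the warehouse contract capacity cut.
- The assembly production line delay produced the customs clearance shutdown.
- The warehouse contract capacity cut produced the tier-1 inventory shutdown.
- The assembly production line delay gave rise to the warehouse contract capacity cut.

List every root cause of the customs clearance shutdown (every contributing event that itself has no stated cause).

the assembly production line delay, the component supplier surcharge

Tracing upstream from the customs clearance shutdown: the customs clearance shutdown ← the assembly production line delay.
A separate upstream branch: the customs clearance shutdown ← the tier-1 inventory shutdown ← the warehouse contract capacity cut ← the component supplier surcharge.
Each of those chain origins has no stated cause.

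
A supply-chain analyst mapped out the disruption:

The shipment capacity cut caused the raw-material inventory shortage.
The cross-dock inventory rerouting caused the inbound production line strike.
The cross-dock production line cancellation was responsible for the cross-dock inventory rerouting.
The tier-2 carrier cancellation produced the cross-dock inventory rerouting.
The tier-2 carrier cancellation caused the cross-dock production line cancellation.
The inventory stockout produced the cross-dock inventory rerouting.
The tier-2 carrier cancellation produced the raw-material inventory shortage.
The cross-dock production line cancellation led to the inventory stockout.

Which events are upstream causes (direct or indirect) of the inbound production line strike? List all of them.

Immediate cause of the inbound production line strike: the cross-dock inventory rerouting.
Further upstream: the tier-2 carrier cancellation, the cross-dock production line cancellation, the inventory stockout.

the cross-dock inventory rerouting, the cross-dock production line cancellation, the inventory stockout, the tier-2 carrier cancellation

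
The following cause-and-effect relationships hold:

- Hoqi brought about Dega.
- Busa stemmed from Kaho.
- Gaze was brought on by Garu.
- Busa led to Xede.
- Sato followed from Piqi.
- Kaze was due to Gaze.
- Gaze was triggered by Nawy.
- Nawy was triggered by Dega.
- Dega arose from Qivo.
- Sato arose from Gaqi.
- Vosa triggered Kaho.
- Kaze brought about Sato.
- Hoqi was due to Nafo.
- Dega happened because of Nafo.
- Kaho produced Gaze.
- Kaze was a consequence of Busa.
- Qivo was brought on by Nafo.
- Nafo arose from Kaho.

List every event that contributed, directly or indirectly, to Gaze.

Dega, Garu, Hoqi, Kaho, Nafo, Nawy, Qivo, Vosa

Immediate causes of Gaze: Kaho, Nawy, Garu.
Further upstream: Vosa, Nafo, Qivo, Hoqi, Dega.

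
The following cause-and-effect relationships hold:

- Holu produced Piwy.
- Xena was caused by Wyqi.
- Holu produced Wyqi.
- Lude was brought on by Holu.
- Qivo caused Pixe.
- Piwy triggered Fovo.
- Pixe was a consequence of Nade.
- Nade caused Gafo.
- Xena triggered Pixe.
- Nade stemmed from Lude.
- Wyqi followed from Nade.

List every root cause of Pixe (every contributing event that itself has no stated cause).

Tracing upstream from Pixe: Pixe ← Nade ← Lude ← Holu.
A separate upstream branch: Pixe ← Qivo.
Each of those chain origins has no stated cause.

Holu, Qivo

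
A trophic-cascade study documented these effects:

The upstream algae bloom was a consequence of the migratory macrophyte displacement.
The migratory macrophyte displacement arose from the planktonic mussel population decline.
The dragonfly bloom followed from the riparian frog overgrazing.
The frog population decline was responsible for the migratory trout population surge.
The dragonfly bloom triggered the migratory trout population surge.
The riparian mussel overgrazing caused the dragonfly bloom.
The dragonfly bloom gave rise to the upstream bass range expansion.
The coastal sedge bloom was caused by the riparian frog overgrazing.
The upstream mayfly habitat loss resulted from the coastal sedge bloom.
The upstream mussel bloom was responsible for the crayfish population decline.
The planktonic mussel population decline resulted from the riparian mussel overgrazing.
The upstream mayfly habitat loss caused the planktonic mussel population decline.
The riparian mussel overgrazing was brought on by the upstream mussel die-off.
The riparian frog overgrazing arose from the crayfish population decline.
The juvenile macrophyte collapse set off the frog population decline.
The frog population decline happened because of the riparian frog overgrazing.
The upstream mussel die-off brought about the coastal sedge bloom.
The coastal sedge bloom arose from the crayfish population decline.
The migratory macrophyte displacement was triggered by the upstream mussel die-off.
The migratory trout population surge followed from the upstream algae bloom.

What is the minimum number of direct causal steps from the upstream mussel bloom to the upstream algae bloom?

Shortest chain: the upstream mussel bloom → the crayfish population decline → the coastal sedge bloom → the upstream mayfly habitat loss → the planktonic mussel population decline → the migratory macrophyte displacement → the upstream algae bloom.

6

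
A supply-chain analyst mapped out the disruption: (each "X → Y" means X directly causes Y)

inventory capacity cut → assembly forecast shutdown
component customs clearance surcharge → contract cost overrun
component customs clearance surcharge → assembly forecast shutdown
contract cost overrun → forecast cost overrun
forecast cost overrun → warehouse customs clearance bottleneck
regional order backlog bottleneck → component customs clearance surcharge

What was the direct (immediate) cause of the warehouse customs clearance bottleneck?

Upstream contributors include the regional order backlog bottleneck, the component customs clearance surcharge, the contract cost overrun, but only the forecast cost overrun feeds directly into the warehouse customs clearance bottleneck.

the forecast cost overrun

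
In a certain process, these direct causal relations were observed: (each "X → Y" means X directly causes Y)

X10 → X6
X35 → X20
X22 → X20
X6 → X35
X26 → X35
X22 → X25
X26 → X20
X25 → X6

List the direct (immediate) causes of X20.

X22, X26, X35

Upstream contributors include X10, X25, X6, but only X22, X26, X35 feed directly into X20.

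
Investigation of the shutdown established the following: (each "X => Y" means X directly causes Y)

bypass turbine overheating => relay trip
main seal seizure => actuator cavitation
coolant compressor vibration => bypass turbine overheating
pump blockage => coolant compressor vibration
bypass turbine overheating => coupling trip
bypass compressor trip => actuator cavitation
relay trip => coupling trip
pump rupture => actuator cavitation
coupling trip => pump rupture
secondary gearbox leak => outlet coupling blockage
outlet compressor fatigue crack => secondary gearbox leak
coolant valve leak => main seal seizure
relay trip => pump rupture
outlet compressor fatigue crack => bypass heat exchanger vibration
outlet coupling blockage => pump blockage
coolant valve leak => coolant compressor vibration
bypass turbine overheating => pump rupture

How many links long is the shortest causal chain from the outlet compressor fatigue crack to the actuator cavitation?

Shortest chain: the outlet compressor fatigue crack → the secondary gearbox leak → the outlet coupling blockage → the pump blockage → the coolant compressor vibration → the bypass turbine overheating → the pump rupture → the actuator cavitation.

7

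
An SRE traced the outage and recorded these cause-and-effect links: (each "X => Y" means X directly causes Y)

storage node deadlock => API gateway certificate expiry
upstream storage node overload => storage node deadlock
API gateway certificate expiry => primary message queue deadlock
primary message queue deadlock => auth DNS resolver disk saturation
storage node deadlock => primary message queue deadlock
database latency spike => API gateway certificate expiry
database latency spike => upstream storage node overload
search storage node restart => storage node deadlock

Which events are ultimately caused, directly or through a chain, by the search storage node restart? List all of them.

Direct effects: the storage node deadlock.
2 steps out: the API gateway certificate expiry, the primary message queue deadlock.
3 steps out: the auth DNS resolver disk saturation.
Not reachable from it: the database latency spike, the upstream storage node overload.

the API gateway certificate expiry, the auth DNS resolver disk saturation, the primary message queue deadlock, the storage node deadlock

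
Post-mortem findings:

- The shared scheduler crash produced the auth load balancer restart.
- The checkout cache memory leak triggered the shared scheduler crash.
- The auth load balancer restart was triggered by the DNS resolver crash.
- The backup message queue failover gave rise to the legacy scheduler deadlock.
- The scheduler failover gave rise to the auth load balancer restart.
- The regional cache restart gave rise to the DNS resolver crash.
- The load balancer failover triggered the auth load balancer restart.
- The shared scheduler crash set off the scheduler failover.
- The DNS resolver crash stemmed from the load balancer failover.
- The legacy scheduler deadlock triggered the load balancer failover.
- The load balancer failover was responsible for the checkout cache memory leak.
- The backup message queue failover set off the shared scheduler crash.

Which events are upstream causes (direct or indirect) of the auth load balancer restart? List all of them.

Immediate causes of the auth load balancer restart: the load balancer failover, the shared scheduler crash, the DNS resolver crash, the scheduler failover.
Further upstream: the backup message queue failover, the legacy scheduler deadlock, the checkout cache memory leak, the regional cache restart.

the DNS resolver crash, the backup message queue failover, the checkout cache memory leak, the legacy scheduler deadlock, the load balancer failover, the regional cache restart, the scheduler failover, the shared scheduler crash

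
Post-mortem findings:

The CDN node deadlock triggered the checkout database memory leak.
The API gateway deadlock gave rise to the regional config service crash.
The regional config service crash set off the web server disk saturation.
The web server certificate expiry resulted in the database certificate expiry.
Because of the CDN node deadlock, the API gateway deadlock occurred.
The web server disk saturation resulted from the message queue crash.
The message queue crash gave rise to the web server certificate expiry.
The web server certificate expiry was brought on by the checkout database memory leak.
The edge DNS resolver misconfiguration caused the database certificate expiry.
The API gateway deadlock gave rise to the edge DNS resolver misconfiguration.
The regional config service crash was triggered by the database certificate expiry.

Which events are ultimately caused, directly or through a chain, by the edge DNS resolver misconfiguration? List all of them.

Direct effects: the database certificate expiry.
2 steps out: the regional config service crash.
3 steps out: the web server disk saturation.
Not reachable from it: the CDN node deadlock, the message queue crash, the checkout database memory leak, the API gateway deadlock, the web server certificate expiry.

the database certificate expiry, the regional config service crash, the web server disk saturation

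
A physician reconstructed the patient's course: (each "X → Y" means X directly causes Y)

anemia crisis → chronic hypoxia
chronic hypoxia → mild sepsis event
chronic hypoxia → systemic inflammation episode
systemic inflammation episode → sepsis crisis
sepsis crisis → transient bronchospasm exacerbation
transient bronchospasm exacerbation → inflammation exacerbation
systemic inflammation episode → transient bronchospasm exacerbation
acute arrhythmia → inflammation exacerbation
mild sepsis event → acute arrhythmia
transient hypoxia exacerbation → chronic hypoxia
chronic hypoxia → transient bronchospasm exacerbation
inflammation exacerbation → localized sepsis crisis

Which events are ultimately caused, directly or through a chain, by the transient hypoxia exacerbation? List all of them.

Direct effects: the chronic hypoxia.
2 steps out: the systemic inflammation episode, the transient bronchospasm exacerbation, the mild sepsis event.
3 steps out: the sepsis crisis, the acute arrhythmia, the inflammation exacerbation.
4 steps out: the localized sepsis crisis.
Not reachable from it: the anemia crisis.

the acute arrhythmia, the chronic hypoxia, the inflammation exacerbation, the localized sepsis crisis, the mild sepsis event, the sepsis crisis, the systemic inflammation episode, the transient bronchospasm exacerbation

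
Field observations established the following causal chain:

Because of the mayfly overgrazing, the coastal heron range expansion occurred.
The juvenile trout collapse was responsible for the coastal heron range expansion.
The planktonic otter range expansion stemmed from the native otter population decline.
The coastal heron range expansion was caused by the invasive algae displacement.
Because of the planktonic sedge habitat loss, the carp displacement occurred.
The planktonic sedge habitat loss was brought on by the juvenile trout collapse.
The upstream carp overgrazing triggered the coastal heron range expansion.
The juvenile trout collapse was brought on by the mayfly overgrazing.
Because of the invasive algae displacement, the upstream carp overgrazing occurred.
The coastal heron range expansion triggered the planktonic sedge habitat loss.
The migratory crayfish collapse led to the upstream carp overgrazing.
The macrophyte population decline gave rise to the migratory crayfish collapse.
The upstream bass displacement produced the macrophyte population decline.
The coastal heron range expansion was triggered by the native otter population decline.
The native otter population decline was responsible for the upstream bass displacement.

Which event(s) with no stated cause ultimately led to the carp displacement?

the invasive algae displacement, the mayfly overgrazing, the native otter population decline

Tracing upstream from the carp displacement: the carp displacement ← the planktonic sedge habitat loss ← the coastal heron range expansion ← the native otter population decline.
A separate upstream branch: the carp displacement ← the planktonic sedge habitat loss ← the coastal heron range expansion ← the invasive algae displacement.
A separate upstream branch: the carp displacement ← the planktonic sedge habitat loss ← the juvenile trout collapse ← the mayfly overgrazing.
Each of those chain origins has no stated cause.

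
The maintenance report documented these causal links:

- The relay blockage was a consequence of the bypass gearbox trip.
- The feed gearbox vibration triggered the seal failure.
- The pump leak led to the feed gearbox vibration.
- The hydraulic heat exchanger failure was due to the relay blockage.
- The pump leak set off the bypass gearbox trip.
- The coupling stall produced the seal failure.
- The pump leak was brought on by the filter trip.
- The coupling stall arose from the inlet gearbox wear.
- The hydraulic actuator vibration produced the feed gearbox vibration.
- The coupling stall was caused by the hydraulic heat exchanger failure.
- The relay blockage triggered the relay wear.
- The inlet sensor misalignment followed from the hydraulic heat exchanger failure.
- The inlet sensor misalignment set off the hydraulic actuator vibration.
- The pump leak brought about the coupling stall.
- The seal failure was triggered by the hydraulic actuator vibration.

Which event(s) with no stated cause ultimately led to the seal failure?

the filter trip, the inlet gearbox wear

Tracing upstream from the seal failure: the seal failure ← the coupling stall ← the inlet gearbox wear.
A separate upstream branch: the seal failure ← the coupling stall ← the pump leak ← the filter trip.
Each of those chain origins has no stated cause.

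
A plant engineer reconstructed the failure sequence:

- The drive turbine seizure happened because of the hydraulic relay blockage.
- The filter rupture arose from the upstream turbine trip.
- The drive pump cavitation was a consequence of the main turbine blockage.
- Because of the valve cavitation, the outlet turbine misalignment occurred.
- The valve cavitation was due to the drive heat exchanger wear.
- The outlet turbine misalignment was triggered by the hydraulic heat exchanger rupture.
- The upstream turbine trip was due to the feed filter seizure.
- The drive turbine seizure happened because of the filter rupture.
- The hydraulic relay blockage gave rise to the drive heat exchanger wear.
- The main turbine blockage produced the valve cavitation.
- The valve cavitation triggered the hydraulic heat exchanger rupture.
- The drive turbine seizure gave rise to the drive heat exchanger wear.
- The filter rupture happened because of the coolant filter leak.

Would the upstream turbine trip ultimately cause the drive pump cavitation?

The upstream turbine trip leads to the filter rupture, the drive turbine seizure, the drive heat exchanger wear, the valve cavitation, the hydraulic heat exchanger rupture, the outlet turbine misalignment; the drive pump cavitation is not among them.

No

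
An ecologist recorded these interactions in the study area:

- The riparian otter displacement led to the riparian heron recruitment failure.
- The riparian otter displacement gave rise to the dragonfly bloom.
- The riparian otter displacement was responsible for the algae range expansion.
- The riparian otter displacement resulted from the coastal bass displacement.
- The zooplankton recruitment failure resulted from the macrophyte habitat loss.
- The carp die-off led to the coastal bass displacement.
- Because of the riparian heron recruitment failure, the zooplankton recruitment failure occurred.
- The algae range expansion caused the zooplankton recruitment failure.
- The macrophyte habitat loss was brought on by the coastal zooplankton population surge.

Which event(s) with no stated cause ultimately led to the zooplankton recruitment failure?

Tracing upstream from the zooplankton recruitment failure: the zooplankton recruitment failure ← the algae range expansion ← the riparian otter displacement ← the coastal bass displacement ← the carp die-off.
A separate upstream branch: the zooplankton recruitment failure ← the macrophyte habitat loss ← the coastal zooplankton population surge.
Each of those chain origins has no stated cause.

the carp die-off, the coastal zooplankton population surge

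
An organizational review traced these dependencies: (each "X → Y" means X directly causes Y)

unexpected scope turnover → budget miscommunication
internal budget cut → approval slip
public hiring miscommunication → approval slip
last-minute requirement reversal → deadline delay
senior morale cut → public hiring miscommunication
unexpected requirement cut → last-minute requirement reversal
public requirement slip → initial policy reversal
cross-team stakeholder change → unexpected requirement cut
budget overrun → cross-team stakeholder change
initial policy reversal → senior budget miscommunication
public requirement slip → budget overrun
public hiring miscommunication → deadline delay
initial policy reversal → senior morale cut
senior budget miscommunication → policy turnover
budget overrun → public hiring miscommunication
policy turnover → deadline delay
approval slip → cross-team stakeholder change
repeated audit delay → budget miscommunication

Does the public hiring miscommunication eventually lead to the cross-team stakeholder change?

There is a causal chain: the public hiring miscommunication → the approval slip → the cross-team stakeholder change.

Yes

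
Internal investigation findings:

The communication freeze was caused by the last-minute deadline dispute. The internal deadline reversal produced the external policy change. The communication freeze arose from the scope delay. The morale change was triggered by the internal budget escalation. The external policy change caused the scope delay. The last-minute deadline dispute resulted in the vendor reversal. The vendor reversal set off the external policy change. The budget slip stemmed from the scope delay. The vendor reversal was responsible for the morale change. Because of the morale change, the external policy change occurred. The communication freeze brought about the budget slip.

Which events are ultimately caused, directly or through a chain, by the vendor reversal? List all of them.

the budget slip, the communication freeze, the external policy change, the morale change, the scope delay

Direct effects: the morale change, the external policy change.
2 steps out: the scope delay.
3 steps out: the communication freeze, the budget slip.
Not reachable from it: the internal deadline reversal, the last-minute deadline dispute, the internal budget escalation.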